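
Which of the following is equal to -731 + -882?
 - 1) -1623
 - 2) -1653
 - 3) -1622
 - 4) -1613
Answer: 4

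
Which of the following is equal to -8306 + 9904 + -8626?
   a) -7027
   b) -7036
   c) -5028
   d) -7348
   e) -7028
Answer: e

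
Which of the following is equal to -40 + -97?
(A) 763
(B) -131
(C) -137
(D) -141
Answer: C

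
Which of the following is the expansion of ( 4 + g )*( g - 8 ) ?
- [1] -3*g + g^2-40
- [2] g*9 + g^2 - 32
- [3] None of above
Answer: 3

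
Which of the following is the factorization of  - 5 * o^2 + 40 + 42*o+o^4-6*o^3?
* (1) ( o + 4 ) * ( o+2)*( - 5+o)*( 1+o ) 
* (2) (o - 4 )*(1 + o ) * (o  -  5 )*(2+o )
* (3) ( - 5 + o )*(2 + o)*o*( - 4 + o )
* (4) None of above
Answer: 2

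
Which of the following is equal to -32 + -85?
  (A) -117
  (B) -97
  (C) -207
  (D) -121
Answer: A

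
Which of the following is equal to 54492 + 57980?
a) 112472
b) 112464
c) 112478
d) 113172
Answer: a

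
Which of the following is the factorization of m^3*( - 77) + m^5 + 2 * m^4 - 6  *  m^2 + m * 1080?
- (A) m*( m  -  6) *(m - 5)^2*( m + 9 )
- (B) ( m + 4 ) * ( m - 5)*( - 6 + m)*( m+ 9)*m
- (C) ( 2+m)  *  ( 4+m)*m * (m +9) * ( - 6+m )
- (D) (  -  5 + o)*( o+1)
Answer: B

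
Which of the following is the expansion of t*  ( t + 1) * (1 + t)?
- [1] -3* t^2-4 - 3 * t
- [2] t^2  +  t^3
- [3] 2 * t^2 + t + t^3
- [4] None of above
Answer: 3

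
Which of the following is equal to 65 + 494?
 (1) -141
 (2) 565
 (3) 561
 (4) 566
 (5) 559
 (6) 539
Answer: 5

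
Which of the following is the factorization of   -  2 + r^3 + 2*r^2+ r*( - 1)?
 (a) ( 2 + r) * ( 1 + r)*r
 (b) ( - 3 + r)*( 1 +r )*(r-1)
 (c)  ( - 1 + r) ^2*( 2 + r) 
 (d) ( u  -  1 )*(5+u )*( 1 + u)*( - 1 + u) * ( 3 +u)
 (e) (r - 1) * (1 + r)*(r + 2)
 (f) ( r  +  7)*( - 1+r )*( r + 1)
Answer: e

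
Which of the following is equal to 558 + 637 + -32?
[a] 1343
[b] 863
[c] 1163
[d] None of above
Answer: c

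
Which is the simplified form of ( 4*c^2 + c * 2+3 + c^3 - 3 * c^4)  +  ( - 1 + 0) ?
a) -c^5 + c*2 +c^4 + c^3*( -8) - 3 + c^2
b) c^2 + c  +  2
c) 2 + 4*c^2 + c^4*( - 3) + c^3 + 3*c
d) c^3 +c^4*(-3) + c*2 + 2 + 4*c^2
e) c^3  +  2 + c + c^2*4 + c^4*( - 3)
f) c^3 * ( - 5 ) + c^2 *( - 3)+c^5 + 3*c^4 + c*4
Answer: d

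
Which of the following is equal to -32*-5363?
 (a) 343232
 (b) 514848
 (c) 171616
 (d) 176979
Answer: c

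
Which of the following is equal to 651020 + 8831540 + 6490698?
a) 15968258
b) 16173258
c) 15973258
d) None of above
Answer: c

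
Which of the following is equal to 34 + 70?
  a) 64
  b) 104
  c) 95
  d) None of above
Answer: b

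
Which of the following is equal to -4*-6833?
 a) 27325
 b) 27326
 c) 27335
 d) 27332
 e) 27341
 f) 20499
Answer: d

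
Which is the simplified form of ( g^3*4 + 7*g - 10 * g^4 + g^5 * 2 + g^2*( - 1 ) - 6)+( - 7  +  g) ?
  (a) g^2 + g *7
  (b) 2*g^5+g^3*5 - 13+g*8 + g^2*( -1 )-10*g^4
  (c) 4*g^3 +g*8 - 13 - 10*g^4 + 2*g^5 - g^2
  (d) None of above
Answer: c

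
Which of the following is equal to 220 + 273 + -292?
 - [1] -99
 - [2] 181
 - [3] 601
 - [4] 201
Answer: 4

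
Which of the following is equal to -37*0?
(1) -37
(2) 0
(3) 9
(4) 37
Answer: 2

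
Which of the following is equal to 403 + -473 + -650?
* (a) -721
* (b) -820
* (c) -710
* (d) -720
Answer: d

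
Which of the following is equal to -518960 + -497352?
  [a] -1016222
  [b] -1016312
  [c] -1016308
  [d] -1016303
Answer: b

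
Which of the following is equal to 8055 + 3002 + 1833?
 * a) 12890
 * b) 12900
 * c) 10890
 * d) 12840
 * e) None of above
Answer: a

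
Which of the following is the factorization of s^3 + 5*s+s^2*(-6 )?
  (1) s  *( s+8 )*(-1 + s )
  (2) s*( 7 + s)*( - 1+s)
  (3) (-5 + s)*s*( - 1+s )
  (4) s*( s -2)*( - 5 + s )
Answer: 3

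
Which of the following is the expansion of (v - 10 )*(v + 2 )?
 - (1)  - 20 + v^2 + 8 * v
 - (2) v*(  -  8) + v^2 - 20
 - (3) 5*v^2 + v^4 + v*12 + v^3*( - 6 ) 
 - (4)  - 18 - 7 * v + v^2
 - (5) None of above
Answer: 2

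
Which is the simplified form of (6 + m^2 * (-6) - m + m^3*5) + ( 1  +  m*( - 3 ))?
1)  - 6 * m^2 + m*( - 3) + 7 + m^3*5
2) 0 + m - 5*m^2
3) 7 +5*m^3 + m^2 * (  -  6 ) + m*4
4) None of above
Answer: 4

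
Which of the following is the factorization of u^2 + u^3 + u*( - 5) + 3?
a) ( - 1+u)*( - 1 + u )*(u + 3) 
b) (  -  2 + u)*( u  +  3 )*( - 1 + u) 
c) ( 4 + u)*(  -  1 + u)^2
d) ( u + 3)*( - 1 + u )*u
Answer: a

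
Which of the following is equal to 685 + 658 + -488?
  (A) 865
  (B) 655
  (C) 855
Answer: C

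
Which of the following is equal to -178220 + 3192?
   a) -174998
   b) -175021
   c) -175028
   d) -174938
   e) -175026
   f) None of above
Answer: c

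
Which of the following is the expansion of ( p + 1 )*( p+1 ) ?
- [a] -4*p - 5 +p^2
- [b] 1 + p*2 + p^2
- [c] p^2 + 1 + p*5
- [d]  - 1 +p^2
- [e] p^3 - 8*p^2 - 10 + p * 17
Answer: b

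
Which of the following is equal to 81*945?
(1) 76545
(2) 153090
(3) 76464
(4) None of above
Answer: 1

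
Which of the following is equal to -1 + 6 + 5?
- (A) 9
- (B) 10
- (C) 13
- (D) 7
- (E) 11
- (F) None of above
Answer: B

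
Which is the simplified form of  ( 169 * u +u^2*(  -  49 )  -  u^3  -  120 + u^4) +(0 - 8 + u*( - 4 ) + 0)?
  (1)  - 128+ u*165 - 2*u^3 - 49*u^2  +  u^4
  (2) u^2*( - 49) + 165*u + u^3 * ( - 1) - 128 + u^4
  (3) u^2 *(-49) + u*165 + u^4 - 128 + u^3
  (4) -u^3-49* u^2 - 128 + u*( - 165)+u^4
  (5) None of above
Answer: 2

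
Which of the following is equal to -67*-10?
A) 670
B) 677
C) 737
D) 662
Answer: A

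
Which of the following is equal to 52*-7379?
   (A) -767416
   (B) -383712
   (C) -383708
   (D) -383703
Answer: C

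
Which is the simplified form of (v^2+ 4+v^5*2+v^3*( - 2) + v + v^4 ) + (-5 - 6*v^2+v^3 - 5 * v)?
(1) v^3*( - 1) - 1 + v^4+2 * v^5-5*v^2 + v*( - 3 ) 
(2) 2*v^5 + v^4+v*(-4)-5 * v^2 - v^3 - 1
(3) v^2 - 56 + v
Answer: 2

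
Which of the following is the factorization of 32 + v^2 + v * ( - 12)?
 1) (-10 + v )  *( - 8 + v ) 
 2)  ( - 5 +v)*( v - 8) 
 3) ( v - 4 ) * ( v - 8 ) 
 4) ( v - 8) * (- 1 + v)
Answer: 3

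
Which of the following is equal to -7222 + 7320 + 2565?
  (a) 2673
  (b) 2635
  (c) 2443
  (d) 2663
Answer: d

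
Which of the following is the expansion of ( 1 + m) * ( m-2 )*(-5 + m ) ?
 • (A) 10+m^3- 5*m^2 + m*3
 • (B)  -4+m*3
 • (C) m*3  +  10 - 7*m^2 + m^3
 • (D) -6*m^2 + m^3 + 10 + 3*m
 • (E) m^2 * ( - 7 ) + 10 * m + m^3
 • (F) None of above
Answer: D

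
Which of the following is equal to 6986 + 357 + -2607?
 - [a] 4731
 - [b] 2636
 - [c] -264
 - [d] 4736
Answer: d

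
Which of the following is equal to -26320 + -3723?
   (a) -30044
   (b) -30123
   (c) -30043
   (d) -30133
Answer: c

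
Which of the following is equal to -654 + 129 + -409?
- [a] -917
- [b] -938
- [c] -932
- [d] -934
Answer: d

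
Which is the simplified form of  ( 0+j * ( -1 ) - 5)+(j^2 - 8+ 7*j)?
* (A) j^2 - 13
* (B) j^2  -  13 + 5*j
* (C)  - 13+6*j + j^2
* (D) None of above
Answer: C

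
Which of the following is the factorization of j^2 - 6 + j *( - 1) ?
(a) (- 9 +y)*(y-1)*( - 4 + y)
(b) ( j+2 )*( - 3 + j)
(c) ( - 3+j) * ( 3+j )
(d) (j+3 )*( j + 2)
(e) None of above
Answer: b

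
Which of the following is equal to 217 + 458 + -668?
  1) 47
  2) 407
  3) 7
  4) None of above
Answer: 3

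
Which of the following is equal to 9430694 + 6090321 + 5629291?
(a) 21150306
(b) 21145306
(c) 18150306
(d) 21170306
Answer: a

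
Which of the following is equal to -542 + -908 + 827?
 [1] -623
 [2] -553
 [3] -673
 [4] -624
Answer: 1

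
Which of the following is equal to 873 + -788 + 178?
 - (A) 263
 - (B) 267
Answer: A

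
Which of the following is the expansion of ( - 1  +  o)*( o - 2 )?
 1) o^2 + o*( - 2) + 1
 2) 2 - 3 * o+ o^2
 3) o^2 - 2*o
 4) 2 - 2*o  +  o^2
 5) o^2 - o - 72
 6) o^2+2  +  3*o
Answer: 2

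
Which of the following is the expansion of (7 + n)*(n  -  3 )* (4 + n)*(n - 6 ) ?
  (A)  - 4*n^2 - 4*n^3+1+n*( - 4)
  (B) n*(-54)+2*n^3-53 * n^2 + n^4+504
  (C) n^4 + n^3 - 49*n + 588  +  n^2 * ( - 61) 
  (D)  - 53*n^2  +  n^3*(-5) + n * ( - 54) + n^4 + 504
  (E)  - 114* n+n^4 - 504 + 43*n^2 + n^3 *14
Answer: B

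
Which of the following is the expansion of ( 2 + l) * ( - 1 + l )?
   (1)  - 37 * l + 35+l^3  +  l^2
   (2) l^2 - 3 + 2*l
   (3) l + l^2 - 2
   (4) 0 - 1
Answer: 3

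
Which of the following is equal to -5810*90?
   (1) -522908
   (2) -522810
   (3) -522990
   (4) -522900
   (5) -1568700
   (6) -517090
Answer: 4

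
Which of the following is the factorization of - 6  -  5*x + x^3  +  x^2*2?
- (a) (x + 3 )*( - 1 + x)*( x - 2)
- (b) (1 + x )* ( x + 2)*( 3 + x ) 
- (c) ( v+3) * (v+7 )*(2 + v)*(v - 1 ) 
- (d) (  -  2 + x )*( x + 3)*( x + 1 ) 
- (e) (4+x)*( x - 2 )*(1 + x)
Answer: d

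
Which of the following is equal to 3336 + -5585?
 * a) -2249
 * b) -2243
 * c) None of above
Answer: a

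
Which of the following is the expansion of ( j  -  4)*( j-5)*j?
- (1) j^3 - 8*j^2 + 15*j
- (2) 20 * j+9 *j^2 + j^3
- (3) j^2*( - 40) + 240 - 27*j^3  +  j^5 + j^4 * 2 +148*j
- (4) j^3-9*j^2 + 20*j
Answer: 4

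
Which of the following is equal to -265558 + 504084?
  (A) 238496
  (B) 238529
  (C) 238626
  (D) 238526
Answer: D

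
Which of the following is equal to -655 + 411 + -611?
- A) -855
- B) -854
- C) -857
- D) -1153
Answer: A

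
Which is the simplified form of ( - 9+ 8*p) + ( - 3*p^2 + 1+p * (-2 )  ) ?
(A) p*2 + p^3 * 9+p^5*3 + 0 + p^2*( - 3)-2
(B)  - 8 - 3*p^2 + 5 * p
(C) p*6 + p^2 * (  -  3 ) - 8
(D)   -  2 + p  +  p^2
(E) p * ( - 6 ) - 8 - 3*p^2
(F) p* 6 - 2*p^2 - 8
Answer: C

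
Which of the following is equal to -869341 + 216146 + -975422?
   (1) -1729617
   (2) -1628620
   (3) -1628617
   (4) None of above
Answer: 3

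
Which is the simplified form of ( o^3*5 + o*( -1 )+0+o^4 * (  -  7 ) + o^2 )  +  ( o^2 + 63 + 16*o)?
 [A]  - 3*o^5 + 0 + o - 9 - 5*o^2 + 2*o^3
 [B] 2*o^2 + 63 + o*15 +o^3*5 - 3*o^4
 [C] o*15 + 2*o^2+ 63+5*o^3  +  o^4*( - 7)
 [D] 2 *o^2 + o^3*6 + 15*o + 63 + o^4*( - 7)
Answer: C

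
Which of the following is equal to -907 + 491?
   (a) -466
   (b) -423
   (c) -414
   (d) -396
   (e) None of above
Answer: e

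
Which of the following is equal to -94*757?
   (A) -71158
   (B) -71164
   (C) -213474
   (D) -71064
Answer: A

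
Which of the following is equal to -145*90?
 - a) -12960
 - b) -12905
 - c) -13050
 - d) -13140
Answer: c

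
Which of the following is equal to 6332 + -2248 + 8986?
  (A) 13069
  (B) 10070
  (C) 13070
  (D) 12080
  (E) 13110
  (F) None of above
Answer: C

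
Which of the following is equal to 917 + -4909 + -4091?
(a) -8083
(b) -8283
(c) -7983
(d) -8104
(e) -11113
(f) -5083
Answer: a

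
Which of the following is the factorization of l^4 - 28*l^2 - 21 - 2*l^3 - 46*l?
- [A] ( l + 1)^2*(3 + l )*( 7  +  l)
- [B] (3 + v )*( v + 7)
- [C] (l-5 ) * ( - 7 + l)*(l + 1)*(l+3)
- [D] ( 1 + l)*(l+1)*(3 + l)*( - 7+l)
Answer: D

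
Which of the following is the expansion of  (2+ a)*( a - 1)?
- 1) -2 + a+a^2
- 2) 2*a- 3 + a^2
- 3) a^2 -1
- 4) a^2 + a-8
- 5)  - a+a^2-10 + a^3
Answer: 1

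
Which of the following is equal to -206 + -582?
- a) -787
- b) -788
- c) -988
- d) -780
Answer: b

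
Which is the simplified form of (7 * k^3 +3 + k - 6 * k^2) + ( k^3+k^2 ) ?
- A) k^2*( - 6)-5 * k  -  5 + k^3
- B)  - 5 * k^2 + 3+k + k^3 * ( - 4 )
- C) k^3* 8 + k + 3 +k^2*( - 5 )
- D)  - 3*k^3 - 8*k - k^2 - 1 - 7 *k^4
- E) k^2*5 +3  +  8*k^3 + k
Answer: C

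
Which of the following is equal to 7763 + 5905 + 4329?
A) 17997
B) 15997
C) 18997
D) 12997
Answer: A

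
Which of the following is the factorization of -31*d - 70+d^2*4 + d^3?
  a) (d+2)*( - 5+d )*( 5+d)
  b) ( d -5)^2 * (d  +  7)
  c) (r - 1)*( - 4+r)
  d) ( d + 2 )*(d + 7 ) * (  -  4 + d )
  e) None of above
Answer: e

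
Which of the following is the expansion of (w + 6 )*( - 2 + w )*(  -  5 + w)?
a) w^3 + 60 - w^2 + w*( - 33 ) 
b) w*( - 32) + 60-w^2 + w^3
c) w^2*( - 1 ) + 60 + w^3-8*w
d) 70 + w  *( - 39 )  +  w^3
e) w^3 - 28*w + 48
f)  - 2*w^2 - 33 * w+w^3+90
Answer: b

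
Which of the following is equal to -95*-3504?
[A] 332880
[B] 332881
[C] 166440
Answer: A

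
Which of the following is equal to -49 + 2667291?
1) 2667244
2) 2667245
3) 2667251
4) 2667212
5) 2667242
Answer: 5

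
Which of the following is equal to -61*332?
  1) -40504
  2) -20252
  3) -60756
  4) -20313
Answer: 2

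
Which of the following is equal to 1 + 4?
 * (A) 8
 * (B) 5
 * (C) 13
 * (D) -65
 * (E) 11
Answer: B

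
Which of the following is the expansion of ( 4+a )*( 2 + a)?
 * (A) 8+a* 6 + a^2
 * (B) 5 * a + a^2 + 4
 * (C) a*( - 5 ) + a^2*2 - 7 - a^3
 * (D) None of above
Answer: A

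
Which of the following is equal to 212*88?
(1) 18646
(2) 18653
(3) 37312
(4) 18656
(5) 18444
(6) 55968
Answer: 4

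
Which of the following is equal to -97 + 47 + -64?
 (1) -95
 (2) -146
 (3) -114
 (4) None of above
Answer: 3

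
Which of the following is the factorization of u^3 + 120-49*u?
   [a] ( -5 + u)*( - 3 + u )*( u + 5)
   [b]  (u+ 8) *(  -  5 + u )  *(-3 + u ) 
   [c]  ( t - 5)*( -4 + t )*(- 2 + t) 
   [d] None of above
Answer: b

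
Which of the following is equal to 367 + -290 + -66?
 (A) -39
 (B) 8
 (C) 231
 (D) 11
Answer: D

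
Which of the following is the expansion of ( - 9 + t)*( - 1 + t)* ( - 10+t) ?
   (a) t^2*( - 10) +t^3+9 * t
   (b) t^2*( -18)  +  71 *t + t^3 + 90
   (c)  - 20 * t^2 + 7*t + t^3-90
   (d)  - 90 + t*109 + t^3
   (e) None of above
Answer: e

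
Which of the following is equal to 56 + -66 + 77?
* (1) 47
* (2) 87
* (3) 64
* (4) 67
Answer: 4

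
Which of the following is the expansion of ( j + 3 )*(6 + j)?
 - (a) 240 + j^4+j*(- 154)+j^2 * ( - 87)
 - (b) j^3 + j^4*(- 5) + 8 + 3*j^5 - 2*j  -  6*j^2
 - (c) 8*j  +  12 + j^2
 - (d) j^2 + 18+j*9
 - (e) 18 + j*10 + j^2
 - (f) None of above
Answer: d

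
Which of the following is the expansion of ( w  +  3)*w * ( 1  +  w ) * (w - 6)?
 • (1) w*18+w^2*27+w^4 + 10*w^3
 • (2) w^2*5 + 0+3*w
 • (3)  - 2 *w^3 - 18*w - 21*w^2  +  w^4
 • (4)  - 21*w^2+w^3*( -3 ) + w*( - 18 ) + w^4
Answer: 3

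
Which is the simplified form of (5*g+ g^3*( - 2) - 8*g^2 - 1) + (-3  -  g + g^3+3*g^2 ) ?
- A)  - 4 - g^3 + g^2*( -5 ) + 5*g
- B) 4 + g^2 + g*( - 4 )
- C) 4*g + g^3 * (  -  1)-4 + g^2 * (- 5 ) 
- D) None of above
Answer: C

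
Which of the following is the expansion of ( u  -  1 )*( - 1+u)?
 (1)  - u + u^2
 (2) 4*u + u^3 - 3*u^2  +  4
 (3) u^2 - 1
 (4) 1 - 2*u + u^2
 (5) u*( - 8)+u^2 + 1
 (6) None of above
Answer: 4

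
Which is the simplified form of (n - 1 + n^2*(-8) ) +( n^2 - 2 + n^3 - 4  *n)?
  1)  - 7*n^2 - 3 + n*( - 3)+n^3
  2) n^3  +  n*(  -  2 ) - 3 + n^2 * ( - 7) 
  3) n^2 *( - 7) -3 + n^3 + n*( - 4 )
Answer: 1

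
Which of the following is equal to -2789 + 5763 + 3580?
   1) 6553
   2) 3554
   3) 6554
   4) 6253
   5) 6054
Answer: 3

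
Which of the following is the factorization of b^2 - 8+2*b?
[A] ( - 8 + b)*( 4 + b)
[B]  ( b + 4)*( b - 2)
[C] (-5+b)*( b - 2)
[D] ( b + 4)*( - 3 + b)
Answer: B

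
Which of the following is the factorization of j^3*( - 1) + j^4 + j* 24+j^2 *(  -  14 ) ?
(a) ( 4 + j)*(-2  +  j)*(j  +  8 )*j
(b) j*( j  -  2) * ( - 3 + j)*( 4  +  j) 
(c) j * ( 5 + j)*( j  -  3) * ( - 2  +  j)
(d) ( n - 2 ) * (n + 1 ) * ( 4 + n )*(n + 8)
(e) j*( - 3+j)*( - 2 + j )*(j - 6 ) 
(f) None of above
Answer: b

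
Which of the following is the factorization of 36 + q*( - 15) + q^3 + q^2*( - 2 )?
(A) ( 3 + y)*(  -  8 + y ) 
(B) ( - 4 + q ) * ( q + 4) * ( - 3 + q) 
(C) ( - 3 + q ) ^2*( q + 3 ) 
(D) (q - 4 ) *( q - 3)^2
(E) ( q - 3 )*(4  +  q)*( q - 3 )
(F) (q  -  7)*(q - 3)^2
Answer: E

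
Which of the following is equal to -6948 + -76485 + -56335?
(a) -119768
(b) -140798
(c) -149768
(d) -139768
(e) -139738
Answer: d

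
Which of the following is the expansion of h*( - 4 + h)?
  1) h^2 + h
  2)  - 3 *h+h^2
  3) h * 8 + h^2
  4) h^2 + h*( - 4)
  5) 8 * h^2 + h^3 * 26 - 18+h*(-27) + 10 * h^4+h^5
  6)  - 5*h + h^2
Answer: 4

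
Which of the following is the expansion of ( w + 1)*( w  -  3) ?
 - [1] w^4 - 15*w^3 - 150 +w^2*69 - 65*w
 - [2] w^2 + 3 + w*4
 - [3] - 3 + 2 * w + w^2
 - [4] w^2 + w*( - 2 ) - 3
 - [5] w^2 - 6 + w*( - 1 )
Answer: 4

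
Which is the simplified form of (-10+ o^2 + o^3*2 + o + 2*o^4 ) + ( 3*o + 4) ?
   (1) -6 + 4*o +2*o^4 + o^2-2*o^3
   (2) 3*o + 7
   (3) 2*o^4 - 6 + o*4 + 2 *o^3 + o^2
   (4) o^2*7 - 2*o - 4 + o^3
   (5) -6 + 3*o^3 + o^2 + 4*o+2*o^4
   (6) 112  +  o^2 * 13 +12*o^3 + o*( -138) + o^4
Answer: 3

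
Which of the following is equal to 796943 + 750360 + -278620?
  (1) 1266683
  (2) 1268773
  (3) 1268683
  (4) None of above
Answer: 3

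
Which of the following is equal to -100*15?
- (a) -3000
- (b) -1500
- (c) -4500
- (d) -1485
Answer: b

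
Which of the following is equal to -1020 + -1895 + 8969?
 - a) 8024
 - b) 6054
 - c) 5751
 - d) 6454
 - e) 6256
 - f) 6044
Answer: b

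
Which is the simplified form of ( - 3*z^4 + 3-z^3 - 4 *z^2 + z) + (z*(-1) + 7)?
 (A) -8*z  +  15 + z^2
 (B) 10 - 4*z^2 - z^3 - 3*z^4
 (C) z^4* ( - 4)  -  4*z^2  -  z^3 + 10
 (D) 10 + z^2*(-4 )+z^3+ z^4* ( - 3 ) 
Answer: B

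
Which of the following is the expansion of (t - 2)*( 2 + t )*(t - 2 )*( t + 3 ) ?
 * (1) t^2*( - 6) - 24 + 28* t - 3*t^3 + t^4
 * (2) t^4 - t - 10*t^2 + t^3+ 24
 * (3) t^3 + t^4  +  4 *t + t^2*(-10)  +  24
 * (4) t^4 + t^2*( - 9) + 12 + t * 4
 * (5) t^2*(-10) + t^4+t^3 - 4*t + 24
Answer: 5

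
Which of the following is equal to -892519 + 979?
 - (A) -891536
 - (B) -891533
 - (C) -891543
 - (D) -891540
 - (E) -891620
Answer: D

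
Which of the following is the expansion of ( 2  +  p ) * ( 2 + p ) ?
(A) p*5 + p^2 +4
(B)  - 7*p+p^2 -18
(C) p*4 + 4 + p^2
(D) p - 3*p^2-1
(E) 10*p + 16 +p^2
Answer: C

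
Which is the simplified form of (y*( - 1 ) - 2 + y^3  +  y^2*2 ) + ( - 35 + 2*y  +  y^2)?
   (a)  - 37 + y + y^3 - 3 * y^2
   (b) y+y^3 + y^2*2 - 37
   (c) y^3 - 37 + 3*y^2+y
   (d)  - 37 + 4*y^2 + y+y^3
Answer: c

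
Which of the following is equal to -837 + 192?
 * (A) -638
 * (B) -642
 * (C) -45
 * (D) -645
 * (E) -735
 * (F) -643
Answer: D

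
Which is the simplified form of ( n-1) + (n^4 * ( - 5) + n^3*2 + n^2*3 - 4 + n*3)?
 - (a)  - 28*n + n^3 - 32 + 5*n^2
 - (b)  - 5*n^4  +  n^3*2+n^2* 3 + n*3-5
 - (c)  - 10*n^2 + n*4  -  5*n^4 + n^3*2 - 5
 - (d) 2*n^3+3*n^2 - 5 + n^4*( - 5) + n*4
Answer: d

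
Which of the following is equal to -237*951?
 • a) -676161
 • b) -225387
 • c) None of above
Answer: b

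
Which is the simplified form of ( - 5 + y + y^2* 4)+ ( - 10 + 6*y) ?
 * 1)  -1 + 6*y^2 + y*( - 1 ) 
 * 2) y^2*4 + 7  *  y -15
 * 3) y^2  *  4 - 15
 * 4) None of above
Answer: 2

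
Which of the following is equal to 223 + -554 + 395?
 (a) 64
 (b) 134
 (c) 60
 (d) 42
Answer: a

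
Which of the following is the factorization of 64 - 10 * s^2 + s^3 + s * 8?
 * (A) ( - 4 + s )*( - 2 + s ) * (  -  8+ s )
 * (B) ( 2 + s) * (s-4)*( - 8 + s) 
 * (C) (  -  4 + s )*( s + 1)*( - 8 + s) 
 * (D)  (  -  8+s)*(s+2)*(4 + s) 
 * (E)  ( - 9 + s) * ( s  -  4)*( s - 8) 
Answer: B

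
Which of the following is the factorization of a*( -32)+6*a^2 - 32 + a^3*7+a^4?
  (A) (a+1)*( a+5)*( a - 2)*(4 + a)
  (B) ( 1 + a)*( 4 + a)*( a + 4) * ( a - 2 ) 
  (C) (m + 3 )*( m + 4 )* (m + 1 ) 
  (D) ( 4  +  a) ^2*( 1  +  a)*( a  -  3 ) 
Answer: B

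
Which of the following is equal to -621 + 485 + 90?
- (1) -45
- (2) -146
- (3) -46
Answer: 3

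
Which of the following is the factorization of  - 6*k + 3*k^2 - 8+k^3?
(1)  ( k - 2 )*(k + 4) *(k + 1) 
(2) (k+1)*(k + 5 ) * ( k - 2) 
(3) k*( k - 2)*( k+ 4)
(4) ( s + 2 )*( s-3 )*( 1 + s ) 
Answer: 1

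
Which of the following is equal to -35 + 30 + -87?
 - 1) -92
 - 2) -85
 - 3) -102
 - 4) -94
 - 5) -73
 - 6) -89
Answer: 1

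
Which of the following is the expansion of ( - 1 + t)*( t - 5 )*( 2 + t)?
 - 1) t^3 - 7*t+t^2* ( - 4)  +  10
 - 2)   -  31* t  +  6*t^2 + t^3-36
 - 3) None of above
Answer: 1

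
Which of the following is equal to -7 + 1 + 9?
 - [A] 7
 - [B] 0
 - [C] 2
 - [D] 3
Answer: D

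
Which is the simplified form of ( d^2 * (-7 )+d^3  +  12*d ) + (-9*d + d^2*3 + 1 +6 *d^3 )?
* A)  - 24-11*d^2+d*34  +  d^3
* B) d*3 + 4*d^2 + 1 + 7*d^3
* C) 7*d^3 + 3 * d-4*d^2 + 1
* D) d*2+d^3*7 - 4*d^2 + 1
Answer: C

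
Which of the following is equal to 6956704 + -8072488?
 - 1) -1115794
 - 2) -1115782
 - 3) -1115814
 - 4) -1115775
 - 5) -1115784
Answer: 5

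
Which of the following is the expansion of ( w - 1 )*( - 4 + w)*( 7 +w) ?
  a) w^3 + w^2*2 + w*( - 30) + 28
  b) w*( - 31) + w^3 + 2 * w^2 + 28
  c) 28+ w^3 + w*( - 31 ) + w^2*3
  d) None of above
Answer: b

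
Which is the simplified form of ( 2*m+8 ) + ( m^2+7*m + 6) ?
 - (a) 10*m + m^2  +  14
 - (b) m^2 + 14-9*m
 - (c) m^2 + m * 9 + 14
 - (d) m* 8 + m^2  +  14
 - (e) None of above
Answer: c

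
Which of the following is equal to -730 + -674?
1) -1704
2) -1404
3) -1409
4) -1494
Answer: 2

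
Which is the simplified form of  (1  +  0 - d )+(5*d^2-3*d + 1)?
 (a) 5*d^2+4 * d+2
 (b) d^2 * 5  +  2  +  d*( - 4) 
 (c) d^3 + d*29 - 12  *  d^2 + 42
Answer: b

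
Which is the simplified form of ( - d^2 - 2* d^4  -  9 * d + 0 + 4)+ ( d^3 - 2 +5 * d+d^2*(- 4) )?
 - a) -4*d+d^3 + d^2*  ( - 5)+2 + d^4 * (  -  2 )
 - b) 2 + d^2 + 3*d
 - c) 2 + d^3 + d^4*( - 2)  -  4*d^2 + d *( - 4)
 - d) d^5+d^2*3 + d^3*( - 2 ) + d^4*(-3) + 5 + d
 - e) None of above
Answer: a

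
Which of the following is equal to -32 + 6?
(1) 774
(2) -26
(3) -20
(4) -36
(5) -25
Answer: 2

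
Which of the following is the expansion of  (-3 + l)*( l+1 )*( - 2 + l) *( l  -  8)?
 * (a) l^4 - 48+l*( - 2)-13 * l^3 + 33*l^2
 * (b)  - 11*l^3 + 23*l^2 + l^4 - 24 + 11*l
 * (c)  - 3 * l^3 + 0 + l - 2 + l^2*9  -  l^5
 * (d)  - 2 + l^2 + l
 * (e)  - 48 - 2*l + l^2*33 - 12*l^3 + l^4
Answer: e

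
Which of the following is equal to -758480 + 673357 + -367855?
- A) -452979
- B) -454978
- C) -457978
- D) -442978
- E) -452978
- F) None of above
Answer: E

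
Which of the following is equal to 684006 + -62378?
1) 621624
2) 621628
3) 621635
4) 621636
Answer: 2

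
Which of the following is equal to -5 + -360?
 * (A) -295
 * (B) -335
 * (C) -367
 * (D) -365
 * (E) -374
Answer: D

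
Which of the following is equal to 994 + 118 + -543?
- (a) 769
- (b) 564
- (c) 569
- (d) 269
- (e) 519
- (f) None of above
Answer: c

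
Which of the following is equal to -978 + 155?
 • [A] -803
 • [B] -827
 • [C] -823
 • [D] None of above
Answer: C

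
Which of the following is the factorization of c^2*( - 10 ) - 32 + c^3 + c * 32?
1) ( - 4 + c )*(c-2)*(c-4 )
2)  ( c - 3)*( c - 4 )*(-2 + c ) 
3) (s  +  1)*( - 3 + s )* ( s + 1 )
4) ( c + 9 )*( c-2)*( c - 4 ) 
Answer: 1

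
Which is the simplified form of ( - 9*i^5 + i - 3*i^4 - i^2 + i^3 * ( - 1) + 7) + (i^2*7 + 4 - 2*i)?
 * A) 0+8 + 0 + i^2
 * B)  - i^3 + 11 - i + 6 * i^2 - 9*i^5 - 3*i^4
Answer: B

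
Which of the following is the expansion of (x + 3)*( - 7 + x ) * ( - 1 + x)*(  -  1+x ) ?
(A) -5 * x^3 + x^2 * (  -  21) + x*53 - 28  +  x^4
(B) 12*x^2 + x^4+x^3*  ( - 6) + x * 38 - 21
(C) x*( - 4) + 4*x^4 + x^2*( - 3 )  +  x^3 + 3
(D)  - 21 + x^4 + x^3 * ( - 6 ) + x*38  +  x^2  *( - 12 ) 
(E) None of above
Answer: D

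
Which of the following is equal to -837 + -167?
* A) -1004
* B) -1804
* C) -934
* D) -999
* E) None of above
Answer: A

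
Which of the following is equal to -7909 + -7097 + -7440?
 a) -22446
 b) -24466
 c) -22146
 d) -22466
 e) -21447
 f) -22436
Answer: a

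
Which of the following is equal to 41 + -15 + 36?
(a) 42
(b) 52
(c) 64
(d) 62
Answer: d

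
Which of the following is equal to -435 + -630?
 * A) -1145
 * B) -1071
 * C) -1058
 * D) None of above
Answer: D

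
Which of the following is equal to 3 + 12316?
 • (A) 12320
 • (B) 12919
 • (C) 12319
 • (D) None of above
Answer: C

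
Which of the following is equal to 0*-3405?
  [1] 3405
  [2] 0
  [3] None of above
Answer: 2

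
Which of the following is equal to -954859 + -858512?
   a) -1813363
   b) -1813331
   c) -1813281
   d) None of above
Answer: d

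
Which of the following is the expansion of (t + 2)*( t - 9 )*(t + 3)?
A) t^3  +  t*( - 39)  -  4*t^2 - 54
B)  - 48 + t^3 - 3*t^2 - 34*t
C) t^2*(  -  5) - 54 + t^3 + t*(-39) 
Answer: A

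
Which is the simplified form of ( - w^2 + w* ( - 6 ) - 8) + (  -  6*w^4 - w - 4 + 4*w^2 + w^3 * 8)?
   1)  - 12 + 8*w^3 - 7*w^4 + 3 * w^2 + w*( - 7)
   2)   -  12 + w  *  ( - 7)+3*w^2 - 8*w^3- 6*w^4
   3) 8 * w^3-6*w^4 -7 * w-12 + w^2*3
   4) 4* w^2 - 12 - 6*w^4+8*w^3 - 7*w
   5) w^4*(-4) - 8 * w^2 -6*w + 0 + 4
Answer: 3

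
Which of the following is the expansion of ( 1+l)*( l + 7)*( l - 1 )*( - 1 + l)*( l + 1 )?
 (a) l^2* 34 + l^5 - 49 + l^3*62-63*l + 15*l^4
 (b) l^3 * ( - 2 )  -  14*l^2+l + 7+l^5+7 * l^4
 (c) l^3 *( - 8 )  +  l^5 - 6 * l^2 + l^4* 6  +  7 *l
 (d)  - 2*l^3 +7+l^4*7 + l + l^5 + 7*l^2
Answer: b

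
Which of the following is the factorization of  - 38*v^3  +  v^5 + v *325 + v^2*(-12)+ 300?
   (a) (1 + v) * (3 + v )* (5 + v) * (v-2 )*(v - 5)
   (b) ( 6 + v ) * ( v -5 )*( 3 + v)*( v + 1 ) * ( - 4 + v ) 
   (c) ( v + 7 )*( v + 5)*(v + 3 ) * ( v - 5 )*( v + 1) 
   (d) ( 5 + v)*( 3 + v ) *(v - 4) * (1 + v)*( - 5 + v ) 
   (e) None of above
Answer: d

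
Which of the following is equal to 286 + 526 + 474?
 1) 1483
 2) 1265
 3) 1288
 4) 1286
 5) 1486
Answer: 4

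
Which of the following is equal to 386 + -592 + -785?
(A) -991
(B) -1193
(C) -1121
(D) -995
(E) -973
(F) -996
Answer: A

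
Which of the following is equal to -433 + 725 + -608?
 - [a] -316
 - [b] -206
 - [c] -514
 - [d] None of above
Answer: a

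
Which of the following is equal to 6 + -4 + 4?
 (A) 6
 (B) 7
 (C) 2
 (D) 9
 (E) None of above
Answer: A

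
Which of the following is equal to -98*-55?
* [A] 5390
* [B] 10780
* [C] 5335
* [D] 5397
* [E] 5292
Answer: A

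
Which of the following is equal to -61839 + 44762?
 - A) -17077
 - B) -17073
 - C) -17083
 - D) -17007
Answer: A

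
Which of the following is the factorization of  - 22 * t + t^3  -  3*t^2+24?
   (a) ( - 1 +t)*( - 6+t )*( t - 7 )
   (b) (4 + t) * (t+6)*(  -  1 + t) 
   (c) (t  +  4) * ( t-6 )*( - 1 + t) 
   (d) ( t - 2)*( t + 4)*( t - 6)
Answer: c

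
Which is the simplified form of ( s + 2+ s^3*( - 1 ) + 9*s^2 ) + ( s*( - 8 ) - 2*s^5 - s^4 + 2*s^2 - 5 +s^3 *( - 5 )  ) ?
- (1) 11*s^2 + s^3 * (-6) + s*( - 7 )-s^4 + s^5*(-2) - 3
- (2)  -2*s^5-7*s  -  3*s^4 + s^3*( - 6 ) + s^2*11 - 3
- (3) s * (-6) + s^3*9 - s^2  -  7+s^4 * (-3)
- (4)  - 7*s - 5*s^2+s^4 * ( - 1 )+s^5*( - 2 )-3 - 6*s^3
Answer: 1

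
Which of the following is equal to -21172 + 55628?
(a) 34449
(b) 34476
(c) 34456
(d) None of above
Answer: c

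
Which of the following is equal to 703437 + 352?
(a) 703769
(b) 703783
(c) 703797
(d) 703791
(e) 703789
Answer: e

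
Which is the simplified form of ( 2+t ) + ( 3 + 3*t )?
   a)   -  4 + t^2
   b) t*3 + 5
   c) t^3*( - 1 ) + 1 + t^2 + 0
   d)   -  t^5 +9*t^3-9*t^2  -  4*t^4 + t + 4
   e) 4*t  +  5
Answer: e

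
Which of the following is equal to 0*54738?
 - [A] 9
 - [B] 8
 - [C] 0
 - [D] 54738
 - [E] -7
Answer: C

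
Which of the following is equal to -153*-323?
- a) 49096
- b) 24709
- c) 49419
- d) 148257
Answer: c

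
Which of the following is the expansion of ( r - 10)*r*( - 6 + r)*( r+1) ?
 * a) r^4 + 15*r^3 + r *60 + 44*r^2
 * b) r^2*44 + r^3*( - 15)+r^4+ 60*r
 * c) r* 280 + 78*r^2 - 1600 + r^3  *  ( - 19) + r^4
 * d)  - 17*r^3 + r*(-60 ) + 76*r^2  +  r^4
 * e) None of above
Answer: b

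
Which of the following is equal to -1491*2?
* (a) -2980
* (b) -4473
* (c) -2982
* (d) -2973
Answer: c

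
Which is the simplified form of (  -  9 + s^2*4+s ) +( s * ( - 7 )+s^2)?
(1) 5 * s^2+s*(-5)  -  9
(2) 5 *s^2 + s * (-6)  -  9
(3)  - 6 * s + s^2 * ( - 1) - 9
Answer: 2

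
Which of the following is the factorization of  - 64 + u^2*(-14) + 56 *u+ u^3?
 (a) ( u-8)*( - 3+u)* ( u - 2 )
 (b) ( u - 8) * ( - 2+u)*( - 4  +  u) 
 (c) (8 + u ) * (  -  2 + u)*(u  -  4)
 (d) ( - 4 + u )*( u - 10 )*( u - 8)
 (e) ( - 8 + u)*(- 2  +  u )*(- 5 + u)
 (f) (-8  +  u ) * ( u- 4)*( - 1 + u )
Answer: b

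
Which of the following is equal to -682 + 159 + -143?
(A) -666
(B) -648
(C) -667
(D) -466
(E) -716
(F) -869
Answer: A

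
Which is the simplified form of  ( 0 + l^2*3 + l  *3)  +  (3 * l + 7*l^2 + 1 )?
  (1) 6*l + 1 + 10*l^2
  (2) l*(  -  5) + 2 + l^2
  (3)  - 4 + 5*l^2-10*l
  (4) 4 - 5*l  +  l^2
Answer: 1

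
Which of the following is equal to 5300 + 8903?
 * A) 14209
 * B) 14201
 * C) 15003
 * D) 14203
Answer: D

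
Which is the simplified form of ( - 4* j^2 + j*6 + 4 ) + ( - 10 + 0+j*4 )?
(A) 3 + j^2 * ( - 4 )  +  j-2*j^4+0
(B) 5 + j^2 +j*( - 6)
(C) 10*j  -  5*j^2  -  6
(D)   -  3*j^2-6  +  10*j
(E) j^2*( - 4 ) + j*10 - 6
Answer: E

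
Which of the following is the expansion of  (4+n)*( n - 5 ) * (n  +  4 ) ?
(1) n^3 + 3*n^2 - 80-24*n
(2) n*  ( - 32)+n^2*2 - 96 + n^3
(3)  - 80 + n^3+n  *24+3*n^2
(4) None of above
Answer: 1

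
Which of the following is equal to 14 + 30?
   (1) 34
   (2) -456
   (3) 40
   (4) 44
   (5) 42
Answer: 4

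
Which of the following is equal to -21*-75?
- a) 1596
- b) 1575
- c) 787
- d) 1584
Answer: b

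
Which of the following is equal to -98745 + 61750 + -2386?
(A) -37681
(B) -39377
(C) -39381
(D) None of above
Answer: C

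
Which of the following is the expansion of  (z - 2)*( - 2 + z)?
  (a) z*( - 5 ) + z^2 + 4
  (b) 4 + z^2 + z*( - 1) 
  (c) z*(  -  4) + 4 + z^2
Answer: c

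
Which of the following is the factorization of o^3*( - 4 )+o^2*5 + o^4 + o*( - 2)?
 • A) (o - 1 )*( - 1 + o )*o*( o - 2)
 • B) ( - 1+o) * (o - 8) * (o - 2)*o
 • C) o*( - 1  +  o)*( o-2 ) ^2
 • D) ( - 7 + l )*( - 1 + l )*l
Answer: A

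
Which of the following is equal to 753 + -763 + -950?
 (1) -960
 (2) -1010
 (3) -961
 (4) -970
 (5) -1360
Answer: 1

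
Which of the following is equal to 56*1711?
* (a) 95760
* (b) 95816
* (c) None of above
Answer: b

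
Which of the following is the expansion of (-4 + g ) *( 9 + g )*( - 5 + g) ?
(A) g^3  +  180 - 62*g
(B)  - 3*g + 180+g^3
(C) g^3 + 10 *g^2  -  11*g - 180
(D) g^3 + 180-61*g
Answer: D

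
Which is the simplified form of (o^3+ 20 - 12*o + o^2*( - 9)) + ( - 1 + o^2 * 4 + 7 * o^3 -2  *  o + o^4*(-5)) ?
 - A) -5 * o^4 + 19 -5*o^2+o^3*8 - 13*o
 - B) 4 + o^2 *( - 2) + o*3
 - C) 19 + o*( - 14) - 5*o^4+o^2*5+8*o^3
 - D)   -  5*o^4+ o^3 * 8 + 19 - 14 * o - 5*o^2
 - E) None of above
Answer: D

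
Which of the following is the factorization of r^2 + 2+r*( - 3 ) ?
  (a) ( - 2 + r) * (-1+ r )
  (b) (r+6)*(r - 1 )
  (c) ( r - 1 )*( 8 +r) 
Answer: a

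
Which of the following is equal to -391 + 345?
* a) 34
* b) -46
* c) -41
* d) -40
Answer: b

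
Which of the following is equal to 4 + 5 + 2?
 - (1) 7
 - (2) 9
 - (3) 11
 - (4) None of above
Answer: 3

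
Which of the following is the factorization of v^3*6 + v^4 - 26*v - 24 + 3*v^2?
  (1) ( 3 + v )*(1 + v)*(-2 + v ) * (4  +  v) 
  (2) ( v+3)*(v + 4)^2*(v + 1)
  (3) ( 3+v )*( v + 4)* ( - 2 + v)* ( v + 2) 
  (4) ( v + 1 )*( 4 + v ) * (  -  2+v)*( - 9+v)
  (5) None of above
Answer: 1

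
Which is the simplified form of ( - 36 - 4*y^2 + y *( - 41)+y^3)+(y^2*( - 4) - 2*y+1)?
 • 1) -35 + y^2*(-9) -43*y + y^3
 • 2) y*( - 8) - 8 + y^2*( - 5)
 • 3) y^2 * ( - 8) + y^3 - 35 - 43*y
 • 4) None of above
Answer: 3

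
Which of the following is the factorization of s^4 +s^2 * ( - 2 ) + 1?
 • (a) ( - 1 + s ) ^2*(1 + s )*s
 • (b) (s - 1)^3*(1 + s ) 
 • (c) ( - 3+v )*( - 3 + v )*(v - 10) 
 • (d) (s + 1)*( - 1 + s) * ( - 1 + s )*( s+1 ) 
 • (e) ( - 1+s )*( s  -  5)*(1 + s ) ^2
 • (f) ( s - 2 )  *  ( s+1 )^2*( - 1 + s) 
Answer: d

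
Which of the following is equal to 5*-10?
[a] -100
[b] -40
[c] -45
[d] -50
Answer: d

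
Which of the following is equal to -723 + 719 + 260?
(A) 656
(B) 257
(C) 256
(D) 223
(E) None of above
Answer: C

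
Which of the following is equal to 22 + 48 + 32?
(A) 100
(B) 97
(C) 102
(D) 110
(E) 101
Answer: C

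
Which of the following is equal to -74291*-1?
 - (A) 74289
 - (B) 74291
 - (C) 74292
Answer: B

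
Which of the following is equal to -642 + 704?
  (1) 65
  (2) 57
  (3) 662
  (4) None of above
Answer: 4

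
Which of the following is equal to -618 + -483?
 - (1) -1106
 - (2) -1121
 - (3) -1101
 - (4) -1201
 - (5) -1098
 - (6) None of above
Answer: 3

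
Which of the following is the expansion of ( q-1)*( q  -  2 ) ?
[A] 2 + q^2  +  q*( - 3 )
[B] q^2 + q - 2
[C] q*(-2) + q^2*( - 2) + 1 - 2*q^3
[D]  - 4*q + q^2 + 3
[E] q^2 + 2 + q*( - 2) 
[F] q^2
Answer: A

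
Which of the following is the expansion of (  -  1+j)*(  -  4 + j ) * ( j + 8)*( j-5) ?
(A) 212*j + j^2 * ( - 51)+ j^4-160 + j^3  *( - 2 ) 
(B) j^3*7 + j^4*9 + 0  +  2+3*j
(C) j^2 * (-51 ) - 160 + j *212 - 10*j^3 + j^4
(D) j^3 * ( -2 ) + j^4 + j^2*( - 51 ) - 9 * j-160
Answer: A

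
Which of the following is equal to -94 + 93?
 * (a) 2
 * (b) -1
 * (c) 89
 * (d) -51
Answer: b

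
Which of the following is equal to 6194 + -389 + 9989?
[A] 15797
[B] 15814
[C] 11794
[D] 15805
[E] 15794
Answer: E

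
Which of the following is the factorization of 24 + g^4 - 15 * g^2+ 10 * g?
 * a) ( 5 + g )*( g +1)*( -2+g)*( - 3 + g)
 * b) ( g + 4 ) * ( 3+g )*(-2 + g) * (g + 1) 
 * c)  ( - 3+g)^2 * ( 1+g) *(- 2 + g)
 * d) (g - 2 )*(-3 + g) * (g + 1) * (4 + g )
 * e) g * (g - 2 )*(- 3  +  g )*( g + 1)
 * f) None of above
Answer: d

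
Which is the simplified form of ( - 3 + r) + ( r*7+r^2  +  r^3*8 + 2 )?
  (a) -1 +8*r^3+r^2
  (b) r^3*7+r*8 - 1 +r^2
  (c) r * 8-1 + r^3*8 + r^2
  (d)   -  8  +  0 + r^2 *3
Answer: c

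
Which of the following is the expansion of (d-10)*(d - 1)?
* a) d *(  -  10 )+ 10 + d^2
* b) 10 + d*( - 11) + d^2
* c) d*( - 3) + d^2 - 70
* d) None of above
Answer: b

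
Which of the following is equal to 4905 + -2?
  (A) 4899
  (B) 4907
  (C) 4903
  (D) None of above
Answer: C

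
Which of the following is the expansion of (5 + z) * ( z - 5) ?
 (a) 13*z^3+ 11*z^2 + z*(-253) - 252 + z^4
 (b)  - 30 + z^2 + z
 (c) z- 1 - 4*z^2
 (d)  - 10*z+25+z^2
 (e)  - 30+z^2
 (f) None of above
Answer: f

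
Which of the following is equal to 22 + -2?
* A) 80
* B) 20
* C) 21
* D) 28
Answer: B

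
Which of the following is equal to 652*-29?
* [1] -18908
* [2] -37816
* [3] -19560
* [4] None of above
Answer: 1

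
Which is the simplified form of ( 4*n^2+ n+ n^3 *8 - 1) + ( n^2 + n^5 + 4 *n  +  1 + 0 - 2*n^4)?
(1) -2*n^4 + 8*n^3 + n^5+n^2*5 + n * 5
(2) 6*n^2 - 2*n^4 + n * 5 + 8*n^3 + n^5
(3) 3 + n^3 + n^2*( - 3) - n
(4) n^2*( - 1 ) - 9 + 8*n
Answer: 1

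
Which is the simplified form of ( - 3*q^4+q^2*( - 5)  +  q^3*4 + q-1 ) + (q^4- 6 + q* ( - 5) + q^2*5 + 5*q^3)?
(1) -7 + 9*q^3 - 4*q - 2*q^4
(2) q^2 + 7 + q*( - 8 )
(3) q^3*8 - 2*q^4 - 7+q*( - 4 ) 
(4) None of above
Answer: 1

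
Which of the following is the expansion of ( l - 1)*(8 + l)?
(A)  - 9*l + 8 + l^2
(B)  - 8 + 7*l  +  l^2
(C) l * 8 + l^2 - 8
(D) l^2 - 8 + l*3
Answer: B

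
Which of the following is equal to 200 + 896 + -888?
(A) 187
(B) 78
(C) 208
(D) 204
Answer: C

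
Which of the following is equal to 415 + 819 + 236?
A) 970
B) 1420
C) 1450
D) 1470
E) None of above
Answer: D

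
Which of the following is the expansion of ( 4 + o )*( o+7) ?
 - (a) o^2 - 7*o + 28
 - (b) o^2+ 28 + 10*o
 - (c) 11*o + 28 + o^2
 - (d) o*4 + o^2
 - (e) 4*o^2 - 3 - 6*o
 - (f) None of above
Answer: c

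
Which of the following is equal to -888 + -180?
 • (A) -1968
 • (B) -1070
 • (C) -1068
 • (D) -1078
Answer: C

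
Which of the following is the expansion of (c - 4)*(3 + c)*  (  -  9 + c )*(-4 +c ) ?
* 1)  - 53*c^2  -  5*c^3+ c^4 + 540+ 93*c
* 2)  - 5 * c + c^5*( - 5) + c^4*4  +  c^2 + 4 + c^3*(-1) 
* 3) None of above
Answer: 3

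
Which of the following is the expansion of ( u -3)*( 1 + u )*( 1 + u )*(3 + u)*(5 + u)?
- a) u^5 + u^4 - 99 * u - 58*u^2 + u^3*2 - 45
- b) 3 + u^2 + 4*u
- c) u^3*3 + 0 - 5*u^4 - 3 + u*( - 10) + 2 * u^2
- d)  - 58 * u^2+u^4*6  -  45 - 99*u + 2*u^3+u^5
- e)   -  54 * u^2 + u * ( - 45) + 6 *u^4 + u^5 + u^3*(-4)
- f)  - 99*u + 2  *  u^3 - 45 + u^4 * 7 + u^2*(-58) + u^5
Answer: f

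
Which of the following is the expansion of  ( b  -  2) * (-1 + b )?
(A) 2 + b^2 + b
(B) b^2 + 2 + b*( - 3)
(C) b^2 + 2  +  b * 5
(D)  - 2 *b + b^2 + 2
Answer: B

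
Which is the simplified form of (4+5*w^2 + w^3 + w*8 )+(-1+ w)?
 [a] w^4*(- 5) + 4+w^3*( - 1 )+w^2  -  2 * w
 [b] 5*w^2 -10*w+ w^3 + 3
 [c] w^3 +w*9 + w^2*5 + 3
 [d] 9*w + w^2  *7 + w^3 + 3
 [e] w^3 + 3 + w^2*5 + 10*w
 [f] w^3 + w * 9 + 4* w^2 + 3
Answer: c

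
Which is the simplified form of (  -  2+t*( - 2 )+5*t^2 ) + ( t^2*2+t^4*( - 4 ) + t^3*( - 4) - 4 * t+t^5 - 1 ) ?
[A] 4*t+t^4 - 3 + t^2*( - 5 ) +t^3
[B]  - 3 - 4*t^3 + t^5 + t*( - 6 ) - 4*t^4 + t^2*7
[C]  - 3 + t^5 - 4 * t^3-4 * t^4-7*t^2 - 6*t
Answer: B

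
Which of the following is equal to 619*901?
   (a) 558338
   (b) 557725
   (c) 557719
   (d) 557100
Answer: c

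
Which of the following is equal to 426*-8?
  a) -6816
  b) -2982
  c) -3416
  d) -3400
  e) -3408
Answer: e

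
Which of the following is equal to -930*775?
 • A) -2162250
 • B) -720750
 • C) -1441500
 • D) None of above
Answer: B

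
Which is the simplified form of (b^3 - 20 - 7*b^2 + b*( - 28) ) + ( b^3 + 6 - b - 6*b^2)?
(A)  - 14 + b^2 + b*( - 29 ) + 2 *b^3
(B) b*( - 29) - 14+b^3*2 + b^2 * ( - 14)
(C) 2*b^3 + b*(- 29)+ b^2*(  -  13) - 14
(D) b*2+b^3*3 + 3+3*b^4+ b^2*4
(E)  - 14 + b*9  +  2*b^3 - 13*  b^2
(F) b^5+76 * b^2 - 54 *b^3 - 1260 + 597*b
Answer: C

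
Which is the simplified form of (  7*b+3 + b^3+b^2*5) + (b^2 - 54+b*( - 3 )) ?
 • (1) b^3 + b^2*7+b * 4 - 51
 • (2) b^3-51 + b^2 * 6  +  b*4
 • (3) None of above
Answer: 2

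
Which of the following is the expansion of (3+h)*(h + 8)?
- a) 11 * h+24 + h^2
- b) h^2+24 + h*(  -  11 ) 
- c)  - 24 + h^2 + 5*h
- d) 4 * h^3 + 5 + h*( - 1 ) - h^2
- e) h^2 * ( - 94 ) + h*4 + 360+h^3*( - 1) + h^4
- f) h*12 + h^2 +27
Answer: a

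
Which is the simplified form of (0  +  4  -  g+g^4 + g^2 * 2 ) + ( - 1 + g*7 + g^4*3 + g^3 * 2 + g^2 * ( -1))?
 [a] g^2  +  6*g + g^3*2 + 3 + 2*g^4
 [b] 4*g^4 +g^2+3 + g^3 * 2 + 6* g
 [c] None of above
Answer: b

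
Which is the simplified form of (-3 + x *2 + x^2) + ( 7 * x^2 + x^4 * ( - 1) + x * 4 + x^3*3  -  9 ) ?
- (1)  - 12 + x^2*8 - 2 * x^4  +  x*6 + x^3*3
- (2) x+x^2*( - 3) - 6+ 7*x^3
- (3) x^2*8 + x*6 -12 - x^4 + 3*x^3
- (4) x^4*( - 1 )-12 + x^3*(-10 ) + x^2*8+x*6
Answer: 3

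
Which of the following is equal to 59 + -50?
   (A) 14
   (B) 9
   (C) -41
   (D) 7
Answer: B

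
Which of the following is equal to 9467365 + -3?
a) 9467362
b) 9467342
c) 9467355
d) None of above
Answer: a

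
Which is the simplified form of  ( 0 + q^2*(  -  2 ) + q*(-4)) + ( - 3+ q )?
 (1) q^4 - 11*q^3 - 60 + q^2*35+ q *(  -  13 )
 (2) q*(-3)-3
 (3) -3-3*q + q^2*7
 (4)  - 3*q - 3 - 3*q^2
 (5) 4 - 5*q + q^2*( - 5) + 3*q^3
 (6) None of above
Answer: 6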